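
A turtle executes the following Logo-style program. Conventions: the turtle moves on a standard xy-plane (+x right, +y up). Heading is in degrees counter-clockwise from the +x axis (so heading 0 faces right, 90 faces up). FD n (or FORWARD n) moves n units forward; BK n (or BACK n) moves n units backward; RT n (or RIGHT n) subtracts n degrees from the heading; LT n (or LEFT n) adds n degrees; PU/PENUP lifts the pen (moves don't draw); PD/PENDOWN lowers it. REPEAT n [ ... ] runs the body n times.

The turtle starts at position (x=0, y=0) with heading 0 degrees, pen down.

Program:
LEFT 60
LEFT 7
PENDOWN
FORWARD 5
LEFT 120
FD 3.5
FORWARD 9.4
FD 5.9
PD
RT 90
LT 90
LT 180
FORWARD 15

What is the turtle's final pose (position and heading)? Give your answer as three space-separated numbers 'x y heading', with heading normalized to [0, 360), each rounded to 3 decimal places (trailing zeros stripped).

Answer: -1.818 4.139 7

Derivation:
Executing turtle program step by step:
Start: pos=(0,0), heading=0, pen down
LT 60: heading 0 -> 60
LT 7: heading 60 -> 67
PD: pen down
FD 5: (0,0) -> (1.954,4.603) [heading=67, draw]
LT 120: heading 67 -> 187
FD 3.5: (1.954,4.603) -> (-1.52,4.176) [heading=187, draw]
FD 9.4: (-1.52,4.176) -> (-10.85,3.03) [heading=187, draw]
FD 5.9: (-10.85,3.03) -> (-16.706,2.311) [heading=187, draw]
PD: pen down
RT 90: heading 187 -> 97
LT 90: heading 97 -> 187
LT 180: heading 187 -> 7
FD 15: (-16.706,2.311) -> (-1.818,4.139) [heading=7, draw]
Final: pos=(-1.818,4.139), heading=7, 5 segment(s) drawn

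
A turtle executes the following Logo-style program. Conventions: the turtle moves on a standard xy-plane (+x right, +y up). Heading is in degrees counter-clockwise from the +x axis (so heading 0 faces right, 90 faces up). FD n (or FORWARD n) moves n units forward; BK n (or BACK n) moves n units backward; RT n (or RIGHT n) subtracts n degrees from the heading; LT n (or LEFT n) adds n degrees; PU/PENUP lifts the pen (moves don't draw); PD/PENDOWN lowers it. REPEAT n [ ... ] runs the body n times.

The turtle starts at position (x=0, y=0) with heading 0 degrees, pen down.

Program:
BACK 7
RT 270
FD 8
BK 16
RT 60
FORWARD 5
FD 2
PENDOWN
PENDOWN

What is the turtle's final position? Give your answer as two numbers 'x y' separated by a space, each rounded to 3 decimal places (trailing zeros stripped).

Answer: -0.938 -4.5

Derivation:
Executing turtle program step by step:
Start: pos=(0,0), heading=0, pen down
BK 7: (0,0) -> (-7,0) [heading=0, draw]
RT 270: heading 0 -> 90
FD 8: (-7,0) -> (-7,8) [heading=90, draw]
BK 16: (-7,8) -> (-7,-8) [heading=90, draw]
RT 60: heading 90 -> 30
FD 5: (-7,-8) -> (-2.67,-5.5) [heading=30, draw]
FD 2: (-2.67,-5.5) -> (-0.938,-4.5) [heading=30, draw]
PD: pen down
PD: pen down
Final: pos=(-0.938,-4.5), heading=30, 5 segment(s) drawn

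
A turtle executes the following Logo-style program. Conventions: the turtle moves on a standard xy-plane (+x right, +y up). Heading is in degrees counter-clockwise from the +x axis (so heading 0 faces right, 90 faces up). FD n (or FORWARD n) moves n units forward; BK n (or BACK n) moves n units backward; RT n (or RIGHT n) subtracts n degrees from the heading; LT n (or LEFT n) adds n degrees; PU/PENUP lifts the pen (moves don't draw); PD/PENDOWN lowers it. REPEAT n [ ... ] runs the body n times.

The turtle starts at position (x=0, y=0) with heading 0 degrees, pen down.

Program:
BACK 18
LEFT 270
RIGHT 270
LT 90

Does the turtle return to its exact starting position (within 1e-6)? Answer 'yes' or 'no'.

Executing turtle program step by step:
Start: pos=(0,0), heading=0, pen down
BK 18: (0,0) -> (-18,0) [heading=0, draw]
LT 270: heading 0 -> 270
RT 270: heading 270 -> 0
LT 90: heading 0 -> 90
Final: pos=(-18,0), heading=90, 1 segment(s) drawn

Start position: (0, 0)
Final position: (-18, 0)
Distance = 18; >= 1e-6 -> NOT closed

Answer: no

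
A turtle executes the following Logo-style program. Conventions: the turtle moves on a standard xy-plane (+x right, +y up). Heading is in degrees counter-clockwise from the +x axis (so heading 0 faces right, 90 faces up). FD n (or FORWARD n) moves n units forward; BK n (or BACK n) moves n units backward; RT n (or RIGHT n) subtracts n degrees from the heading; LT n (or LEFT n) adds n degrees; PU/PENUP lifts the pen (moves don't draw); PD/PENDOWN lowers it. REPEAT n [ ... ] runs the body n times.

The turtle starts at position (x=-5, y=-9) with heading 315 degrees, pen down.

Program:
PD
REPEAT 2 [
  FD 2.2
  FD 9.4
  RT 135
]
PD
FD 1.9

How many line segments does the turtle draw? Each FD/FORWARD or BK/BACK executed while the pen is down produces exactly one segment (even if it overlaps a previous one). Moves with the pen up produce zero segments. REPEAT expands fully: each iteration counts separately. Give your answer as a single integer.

Answer: 5

Derivation:
Executing turtle program step by step:
Start: pos=(-5,-9), heading=315, pen down
PD: pen down
REPEAT 2 [
  -- iteration 1/2 --
  FD 2.2: (-5,-9) -> (-3.444,-10.556) [heading=315, draw]
  FD 9.4: (-3.444,-10.556) -> (3.202,-17.202) [heading=315, draw]
  RT 135: heading 315 -> 180
  -- iteration 2/2 --
  FD 2.2: (3.202,-17.202) -> (1.002,-17.202) [heading=180, draw]
  FD 9.4: (1.002,-17.202) -> (-8.398,-17.202) [heading=180, draw]
  RT 135: heading 180 -> 45
]
PD: pen down
FD 1.9: (-8.398,-17.202) -> (-7.054,-15.859) [heading=45, draw]
Final: pos=(-7.054,-15.859), heading=45, 5 segment(s) drawn
Segments drawn: 5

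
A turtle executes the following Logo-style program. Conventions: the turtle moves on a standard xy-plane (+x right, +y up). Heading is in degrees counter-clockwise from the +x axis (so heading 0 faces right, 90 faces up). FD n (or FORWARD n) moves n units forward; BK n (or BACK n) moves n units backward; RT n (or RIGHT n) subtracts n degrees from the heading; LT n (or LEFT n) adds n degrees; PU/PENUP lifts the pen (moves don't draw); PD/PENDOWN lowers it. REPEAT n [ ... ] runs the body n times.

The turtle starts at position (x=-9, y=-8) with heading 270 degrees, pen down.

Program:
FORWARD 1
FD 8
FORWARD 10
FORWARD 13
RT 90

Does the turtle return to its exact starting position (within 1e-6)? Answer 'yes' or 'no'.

Executing turtle program step by step:
Start: pos=(-9,-8), heading=270, pen down
FD 1: (-9,-8) -> (-9,-9) [heading=270, draw]
FD 8: (-9,-9) -> (-9,-17) [heading=270, draw]
FD 10: (-9,-17) -> (-9,-27) [heading=270, draw]
FD 13: (-9,-27) -> (-9,-40) [heading=270, draw]
RT 90: heading 270 -> 180
Final: pos=(-9,-40), heading=180, 4 segment(s) drawn

Start position: (-9, -8)
Final position: (-9, -40)
Distance = 32; >= 1e-6 -> NOT closed

Answer: no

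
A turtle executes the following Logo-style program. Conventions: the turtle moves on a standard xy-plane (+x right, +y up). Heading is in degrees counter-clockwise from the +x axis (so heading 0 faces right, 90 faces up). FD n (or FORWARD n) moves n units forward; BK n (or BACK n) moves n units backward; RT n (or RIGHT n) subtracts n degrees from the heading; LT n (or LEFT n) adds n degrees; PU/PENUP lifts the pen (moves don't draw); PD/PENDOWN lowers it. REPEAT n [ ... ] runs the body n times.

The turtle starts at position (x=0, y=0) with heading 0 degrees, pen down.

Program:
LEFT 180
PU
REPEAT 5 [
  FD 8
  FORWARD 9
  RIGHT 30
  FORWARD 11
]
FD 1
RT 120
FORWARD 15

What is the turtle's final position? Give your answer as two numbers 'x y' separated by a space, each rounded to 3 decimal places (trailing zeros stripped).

Executing turtle program step by step:
Start: pos=(0,0), heading=0, pen down
LT 180: heading 0 -> 180
PU: pen up
REPEAT 5 [
  -- iteration 1/5 --
  FD 8: (0,0) -> (-8,0) [heading=180, move]
  FD 9: (-8,0) -> (-17,0) [heading=180, move]
  RT 30: heading 180 -> 150
  FD 11: (-17,0) -> (-26.526,5.5) [heading=150, move]
  -- iteration 2/5 --
  FD 8: (-26.526,5.5) -> (-33.454,9.5) [heading=150, move]
  FD 9: (-33.454,9.5) -> (-41.249,14) [heading=150, move]
  RT 30: heading 150 -> 120
  FD 11: (-41.249,14) -> (-46.749,23.526) [heading=120, move]
  -- iteration 3/5 --
  FD 8: (-46.749,23.526) -> (-50.749,30.454) [heading=120, move]
  FD 9: (-50.749,30.454) -> (-55.249,38.249) [heading=120, move]
  RT 30: heading 120 -> 90
  FD 11: (-55.249,38.249) -> (-55.249,49.249) [heading=90, move]
  -- iteration 4/5 --
  FD 8: (-55.249,49.249) -> (-55.249,57.249) [heading=90, move]
  FD 9: (-55.249,57.249) -> (-55.249,66.249) [heading=90, move]
  RT 30: heading 90 -> 60
  FD 11: (-55.249,66.249) -> (-49.749,75.775) [heading=60, move]
  -- iteration 5/5 --
  FD 8: (-49.749,75.775) -> (-45.749,82.703) [heading=60, move]
  FD 9: (-45.749,82.703) -> (-41.249,90.497) [heading=60, move]
  RT 30: heading 60 -> 30
  FD 11: (-41.249,90.497) -> (-31.722,95.997) [heading=30, move]
]
FD 1: (-31.722,95.997) -> (-30.856,96.497) [heading=30, move]
RT 120: heading 30 -> 270
FD 15: (-30.856,96.497) -> (-30.856,81.497) [heading=270, move]
Final: pos=(-30.856,81.497), heading=270, 0 segment(s) drawn

Answer: -30.856 81.497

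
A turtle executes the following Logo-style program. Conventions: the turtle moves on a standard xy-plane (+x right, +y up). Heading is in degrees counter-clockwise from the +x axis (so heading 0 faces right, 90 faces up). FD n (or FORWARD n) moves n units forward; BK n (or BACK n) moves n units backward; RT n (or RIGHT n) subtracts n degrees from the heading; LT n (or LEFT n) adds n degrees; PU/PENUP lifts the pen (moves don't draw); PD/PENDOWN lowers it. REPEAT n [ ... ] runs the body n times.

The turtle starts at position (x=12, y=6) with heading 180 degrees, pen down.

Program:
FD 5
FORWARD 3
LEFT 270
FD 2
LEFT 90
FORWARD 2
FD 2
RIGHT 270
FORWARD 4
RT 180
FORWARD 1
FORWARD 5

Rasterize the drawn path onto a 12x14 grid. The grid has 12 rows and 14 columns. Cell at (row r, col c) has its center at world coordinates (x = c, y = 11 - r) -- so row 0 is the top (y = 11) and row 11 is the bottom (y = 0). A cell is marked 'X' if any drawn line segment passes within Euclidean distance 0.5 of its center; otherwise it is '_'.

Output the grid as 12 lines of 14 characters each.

Segment 0: (12,6) -> (7,6)
Segment 1: (7,6) -> (4,6)
Segment 2: (4,6) -> (4,8)
Segment 3: (4,8) -> (2,8)
Segment 4: (2,8) -> (0,8)
Segment 5: (0,8) -> (0,4)
Segment 6: (0,4) -> (0,5)
Segment 7: (0,5) -> (0,10)

Answer: ______________
X_____________
X_____________
XXXXX_________
X___X_________
X___XXXXXXXXX_
X_____________
X_____________
______________
______________
______________
______________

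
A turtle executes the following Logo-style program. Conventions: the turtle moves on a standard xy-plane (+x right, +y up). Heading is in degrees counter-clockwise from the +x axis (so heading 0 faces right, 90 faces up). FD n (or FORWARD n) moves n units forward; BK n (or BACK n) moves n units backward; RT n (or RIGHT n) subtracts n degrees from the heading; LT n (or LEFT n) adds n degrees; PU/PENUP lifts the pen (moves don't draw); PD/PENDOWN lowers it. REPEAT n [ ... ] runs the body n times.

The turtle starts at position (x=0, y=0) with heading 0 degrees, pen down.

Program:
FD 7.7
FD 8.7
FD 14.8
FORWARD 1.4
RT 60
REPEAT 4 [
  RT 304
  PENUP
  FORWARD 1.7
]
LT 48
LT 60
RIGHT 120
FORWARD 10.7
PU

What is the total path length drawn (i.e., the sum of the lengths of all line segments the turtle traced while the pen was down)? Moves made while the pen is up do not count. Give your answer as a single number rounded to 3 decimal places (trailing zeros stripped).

Answer: 32.6

Derivation:
Executing turtle program step by step:
Start: pos=(0,0), heading=0, pen down
FD 7.7: (0,0) -> (7.7,0) [heading=0, draw]
FD 8.7: (7.7,0) -> (16.4,0) [heading=0, draw]
FD 14.8: (16.4,0) -> (31.2,0) [heading=0, draw]
FD 1.4: (31.2,0) -> (32.6,0) [heading=0, draw]
RT 60: heading 0 -> 300
REPEAT 4 [
  -- iteration 1/4 --
  RT 304: heading 300 -> 356
  PU: pen up
  FD 1.7: (32.6,0) -> (34.296,-0.119) [heading=356, move]
  -- iteration 2/4 --
  RT 304: heading 356 -> 52
  PU: pen up
  FD 1.7: (34.296,-0.119) -> (35.342,1.221) [heading=52, move]
  -- iteration 3/4 --
  RT 304: heading 52 -> 108
  PU: pen up
  FD 1.7: (35.342,1.221) -> (34.817,2.838) [heading=108, move]
  -- iteration 4/4 --
  RT 304: heading 108 -> 164
  PU: pen up
  FD 1.7: (34.817,2.838) -> (33.183,3.306) [heading=164, move]
]
LT 48: heading 164 -> 212
LT 60: heading 212 -> 272
RT 120: heading 272 -> 152
FD 10.7: (33.183,3.306) -> (23.735,8.33) [heading=152, move]
PU: pen up
Final: pos=(23.735,8.33), heading=152, 4 segment(s) drawn

Segment lengths:
  seg 1: (0,0) -> (7.7,0), length = 7.7
  seg 2: (7.7,0) -> (16.4,0), length = 8.7
  seg 3: (16.4,0) -> (31.2,0), length = 14.8
  seg 4: (31.2,0) -> (32.6,0), length = 1.4
Total = 32.6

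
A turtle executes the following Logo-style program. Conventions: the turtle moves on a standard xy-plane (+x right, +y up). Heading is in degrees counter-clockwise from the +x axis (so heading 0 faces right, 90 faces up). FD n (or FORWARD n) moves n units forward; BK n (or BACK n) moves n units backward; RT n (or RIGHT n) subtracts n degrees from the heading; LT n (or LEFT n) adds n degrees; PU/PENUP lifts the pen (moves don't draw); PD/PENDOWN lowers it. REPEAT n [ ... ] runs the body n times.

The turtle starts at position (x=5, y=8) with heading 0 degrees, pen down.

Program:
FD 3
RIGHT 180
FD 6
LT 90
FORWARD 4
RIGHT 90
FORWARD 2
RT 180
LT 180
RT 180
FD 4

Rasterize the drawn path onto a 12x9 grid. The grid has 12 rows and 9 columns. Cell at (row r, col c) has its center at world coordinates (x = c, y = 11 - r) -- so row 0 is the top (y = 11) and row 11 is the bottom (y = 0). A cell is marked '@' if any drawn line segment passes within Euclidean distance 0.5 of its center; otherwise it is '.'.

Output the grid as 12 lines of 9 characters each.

Answer: .........
.........
.........
..@@@@@@@
..@......
..@......
..@......
@@@@@....
.........
.........
.........
.........

Derivation:
Segment 0: (5,8) -> (8,8)
Segment 1: (8,8) -> (2,8)
Segment 2: (2,8) -> (2,4)
Segment 3: (2,4) -> (0,4)
Segment 4: (0,4) -> (4,4)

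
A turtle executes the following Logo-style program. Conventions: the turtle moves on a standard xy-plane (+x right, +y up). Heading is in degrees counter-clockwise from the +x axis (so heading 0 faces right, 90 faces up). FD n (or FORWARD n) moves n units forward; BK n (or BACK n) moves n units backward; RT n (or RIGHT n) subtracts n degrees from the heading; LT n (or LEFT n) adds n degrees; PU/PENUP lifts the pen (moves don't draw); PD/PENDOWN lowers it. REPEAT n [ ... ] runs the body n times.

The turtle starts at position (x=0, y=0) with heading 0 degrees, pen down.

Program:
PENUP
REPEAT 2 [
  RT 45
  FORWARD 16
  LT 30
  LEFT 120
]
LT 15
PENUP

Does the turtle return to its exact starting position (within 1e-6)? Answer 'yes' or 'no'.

Answer: no

Derivation:
Executing turtle program step by step:
Start: pos=(0,0), heading=0, pen down
PU: pen up
REPEAT 2 [
  -- iteration 1/2 --
  RT 45: heading 0 -> 315
  FD 16: (0,0) -> (11.314,-11.314) [heading=315, move]
  LT 30: heading 315 -> 345
  LT 120: heading 345 -> 105
  -- iteration 2/2 --
  RT 45: heading 105 -> 60
  FD 16: (11.314,-11.314) -> (19.314,2.543) [heading=60, move]
  LT 30: heading 60 -> 90
  LT 120: heading 90 -> 210
]
LT 15: heading 210 -> 225
PU: pen up
Final: pos=(19.314,2.543), heading=225, 0 segment(s) drawn

Start position: (0, 0)
Final position: (19.314, 2.543)
Distance = 19.48; >= 1e-6 -> NOT closed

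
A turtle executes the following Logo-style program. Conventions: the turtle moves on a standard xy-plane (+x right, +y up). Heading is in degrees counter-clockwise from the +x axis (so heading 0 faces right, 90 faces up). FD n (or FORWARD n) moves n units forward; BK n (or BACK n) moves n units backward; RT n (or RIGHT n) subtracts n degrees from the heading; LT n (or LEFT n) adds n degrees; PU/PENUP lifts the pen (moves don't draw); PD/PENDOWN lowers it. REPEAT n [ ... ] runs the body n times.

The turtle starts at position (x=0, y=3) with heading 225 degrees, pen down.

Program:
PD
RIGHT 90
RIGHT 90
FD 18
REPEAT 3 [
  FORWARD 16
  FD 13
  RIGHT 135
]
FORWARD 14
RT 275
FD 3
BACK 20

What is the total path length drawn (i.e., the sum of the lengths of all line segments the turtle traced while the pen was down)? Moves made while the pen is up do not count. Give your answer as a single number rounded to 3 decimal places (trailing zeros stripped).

Answer: 142

Derivation:
Executing turtle program step by step:
Start: pos=(0,3), heading=225, pen down
PD: pen down
RT 90: heading 225 -> 135
RT 90: heading 135 -> 45
FD 18: (0,3) -> (12.728,15.728) [heading=45, draw]
REPEAT 3 [
  -- iteration 1/3 --
  FD 16: (12.728,15.728) -> (24.042,27.042) [heading=45, draw]
  FD 13: (24.042,27.042) -> (33.234,36.234) [heading=45, draw]
  RT 135: heading 45 -> 270
  -- iteration 2/3 --
  FD 16: (33.234,36.234) -> (33.234,20.234) [heading=270, draw]
  FD 13: (33.234,20.234) -> (33.234,7.234) [heading=270, draw]
  RT 135: heading 270 -> 135
  -- iteration 3/3 --
  FD 16: (33.234,7.234) -> (21.92,18.548) [heading=135, draw]
  FD 13: (21.92,18.548) -> (12.728,27.74) [heading=135, draw]
  RT 135: heading 135 -> 0
]
FD 14: (12.728,27.74) -> (26.728,27.74) [heading=0, draw]
RT 275: heading 0 -> 85
FD 3: (26.728,27.74) -> (26.989,30.729) [heading=85, draw]
BK 20: (26.989,30.729) -> (25.246,10.805) [heading=85, draw]
Final: pos=(25.246,10.805), heading=85, 10 segment(s) drawn

Segment lengths:
  seg 1: (0,3) -> (12.728,15.728), length = 18
  seg 2: (12.728,15.728) -> (24.042,27.042), length = 16
  seg 3: (24.042,27.042) -> (33.234,36.234), length = 13
  seg 4: (33.234,36.234) -> (33.234,20.234), length = 16
  seg 5: (33.234,20.234) -> (33.234,7.234), length = 13
  seg 6: (33.234,7.234) -> (21.92,18.548), length = 16
  seg 7: (21.92,18.548) -> (12.728,27.74), length = 13
  seg 8: (12.728,27.74) -> (26.728,27.74), length = 14
  seg 9: (26.728,27.74) -> (26.989,30.729), length = 3
  seg 10: (26.989,30.729) -> (25.246,10.805), length = 20
Total = 142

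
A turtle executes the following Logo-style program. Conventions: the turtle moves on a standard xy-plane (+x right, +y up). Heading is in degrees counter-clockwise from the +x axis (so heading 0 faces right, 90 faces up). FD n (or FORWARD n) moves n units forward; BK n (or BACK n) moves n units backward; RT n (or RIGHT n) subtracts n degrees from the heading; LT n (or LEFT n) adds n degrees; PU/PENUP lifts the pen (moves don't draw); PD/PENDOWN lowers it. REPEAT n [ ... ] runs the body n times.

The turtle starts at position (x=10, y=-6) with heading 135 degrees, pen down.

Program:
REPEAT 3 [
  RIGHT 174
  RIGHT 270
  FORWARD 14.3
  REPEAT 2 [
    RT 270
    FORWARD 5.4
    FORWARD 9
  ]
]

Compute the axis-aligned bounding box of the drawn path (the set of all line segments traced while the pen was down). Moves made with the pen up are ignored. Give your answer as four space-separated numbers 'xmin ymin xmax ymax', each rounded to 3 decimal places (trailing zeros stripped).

Executing turtle program step by step:
Start: pos=(10,-6), heading=135, pen down
REPEAT 3 [
  -- iteration 1/3 --
  RT 174: heading 135 -> 321
  RT 270: heading 321 -> 51
  FD 14.3: (10,-6) -> (18.999,5.113) [heading=51, draw]
  REPEAT 2 [
    -- iteration 1/2 --
    RT 270: heading 51 -> 141
    FD 5.4: (18.999,5.113) -> (14.803,8.512) [heading=141, draw]
    FD 9: (14.803,8.512) -> (7.808,14.175) [heading=141, draw]
    -- iteration 2/2 --
    RT 270: heading 141 -> 231
    FD 5.4: (7.808,14.175) -> (4.41,9.979) [heading=231, draw]
    FD 9: (4.41,9.979) -> (-1.254,2.984) [heading=231, draw]
  ]
  -- iteration 2/3 --
  RT 174: heading 231 -> 57
  RT 270: heading 57 -> 147
  FD 14.3: (-1.254,2.984) -> (-13.247,10.773) [heading=147, draw]
  REPEAT 2 [
    -- iteration 1/2 --
    RT 270: heading 147 -> 237
    FD 5.4: (-13.247,10.773) -> (-16.188,6.244) [heading=237, draw]
    FD 9: (-16.188,6.244) -> (-21.09,-1.304) [heading=237, draw]
    -- iteration 2/2 --
    RT 270: heading 237 -> 327
    FD 5.4: (-21.09,-1.304) -> (-16.561,-4.245) [heading=327, draw]
    FD 9: (-16.561,-4.245) -> (-9.013,-9.147) [heading=327, draw]
  ]
  -- iteration 3/3 --
  RT 174: heading 327 -> 153
  RT 270: heading 153 -> 243
  FD 14.3: (-9.013,-9.147) -> (-15.505,-21.888) [heading=243, draw]
  REPEAT 2 [
    -- iteration 1/2 --
    RT 270: heading 243 -> 333
    FD 5.4: (-15.505,-21.888) -> (-10.693,-24.34) [heading=333, draw]
    FD 9: (-10.693,-24.34) -> (-2.674,-28.426) [heading=333, draw]
    -- iteration 2/2 --
    RT 270: heading 333 -> 63
    FD 5.4: (-2.674,-28.426) -> (-0.223,-23.614) [heading=63, draw]
    FD 9: (-0.223,-23.614) -> (3.863,-15.595) [heading=63, draw]
  ]
]
Final: pos=(3.863,-15.595), heading=63, 15 segment(s) drawn

Segment endpoints: x in {-21.09, -16.561, -16.188, -15.505, -13.247, -10.693, -9.013, -2.674, -1.254, -0.223, 3.863, 4.41, 7.808, 10, 14.803, 18.999}, y in {-28.426, -24.34, -23.614, -21.888, -15.595, -9.147, -6, -4.245, -1.304, 2.984, 5.113, 6.244, 8.512, 9.979, 10.773, 14.175}
xmin=-21.09, ymin=-28.426, xmax=18.999, ymax=14.175

Answer: -21.09 -28.426 18.999 14.175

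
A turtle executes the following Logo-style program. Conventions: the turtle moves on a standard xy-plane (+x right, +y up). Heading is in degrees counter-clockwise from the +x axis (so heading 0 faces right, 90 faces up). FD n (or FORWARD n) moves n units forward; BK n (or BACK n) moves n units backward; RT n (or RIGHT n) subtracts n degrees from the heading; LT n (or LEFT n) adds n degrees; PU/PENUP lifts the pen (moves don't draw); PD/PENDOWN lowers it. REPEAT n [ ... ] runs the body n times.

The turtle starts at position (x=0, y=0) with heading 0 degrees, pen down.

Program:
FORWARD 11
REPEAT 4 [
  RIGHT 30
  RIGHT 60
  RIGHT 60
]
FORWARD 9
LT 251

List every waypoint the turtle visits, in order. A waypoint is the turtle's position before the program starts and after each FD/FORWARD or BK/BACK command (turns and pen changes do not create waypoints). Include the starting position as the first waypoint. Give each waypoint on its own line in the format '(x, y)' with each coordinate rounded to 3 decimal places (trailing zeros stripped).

Answer: (0, 0)
(11, 0)
(6.5, 7.794)

Derivation:
Executing turtle program step by step:
Start: pos=(0,0), heading=0, pen down
FD 11: (0,0) -> (11,0) [heading=0, draw]
REPEAT 4 [
  -- iteration 1/4 --
  RT 30: heading 0 -> 330
  RT 60: heading 330 -> 270
  RT 60: heading 270 -> 210
  -- iteration 2/4 --
  RT 30: heading 210 -> 180
  RT 60: heading 180 -> 120
  RT 60: heading 120 -> 60
  -- iteration 3/4 --
  RT 30: heading 60 -> 30
  RT 60: heading 30 -> 330
  RT 60: heading 330 -> 270
  -- iteration 4/4 --
  RT 30: heading 270 -> 240
  RT 60: heading 240 -> 180
  RT 60: heading 180 -> 120
]
FD 9: (11,0) -> (6.5,7.794) [heading=120, draw]
LT 251: heading 120 -> 11
Final: pos=(6.5,7.794), heading=11, 2 segment(s) drawn
Waypoints (3 total):
(0, 0)
(11, 0)
(6.5, 7.794)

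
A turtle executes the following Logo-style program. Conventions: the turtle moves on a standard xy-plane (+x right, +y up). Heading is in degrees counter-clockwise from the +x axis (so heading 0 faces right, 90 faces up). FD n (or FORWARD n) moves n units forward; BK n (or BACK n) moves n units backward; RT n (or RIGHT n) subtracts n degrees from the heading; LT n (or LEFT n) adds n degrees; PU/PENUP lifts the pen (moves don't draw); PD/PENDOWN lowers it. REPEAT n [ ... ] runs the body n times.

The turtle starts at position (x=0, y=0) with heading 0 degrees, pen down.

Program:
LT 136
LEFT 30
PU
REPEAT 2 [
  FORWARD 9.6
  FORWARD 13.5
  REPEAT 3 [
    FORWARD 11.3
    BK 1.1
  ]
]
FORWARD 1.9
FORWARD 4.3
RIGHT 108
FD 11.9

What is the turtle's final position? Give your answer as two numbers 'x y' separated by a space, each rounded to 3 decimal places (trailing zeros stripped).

Executing turtle program step by step:
Start: pos=(0,0), heading=0, pen down
LT 136: heading 0 -> 136
LT 30: heading 136 -> 166
PU: pen up
REPEAT 2 [
  -- iteration 1/2 --
  FD 9.6: (0,0) -> (-9.315,2.322) [heading=166, move]
  FD 13.5: (-9.315,2.322) -> (-22.414,5.588) [heading=166, move]
  REPEAT 3 [
    -- iteration 1/3 --
    FD 11.3: (-22.414,5.588) -> (-33.378,8.322) [heading=166, move]
    BK 1.1: (-33.378,8.322) -> (-32.311,8.056) [heading=166, move]
    -- iteration 2/3 --
    FD 11.3: (-32.311,8.056) -> (-43.275,10.79) [heading=166, move]
    BK 1.1: (-43.275,10.79) -> (-42.208,10.524) [heading=166, move]
    -- iteration 3/3 --
    FD 11.3: (-42.208,10.524) -> (-53.172,13.257) [heading=166, move]
    BK 1.1: (-53.172,13.257) -> (-52.105,12.991) [heading=166, move]
  ]
  -- iteration 2/2 --
  FD 9.6: (-52.105,12.991) -> (-61.42,15.314) [heading=166, move]
  FD 13.5: (-61.42,15.314) -> (-74.519,18.58) [heading=166, move]
  REPEAT 3 [
    -- iteration 1/3 --
    FD 11.3: (-74.519,18.58) -> (-85.483,21.313) [heading=166, move]
    BK 1.1: (-85.483,21.313) -> (-84.416,21.047) [heading=166, move]
    -- iteration 2/3 --
    FD 11.3: (-84.416,21.047) -> (-95.38,23.781) [heading=166, move]
    BK 1.1: (-95.38,23.781) -> (-94.313,23.515) [heading=166, move]
    -- iteration 3/3 --
    FD 11.3: (-94.313,23.515) -> (-105.277,26.249) [heading=166, move]
    BK 1.1: (-105.277,26.249) -> (-104.21,25.982) [heading=166, move]
  ]
]
FD 1.9: (-104.21,25.982) -> (-106.053,26.442) [heading=166, move]
FD 4.3: (-106.053,26.442) -> (-110.226,27.482) [heading=166, move]
RT 108: heading 166 -> 58
FD 11.9: (-110.226,27.482) -> (-103.92,37.574) [heading=58, move]
Final: pos=(-103.92,37.574), heading=58, 0 segment(s) drawn

Answer: -103.92 37.574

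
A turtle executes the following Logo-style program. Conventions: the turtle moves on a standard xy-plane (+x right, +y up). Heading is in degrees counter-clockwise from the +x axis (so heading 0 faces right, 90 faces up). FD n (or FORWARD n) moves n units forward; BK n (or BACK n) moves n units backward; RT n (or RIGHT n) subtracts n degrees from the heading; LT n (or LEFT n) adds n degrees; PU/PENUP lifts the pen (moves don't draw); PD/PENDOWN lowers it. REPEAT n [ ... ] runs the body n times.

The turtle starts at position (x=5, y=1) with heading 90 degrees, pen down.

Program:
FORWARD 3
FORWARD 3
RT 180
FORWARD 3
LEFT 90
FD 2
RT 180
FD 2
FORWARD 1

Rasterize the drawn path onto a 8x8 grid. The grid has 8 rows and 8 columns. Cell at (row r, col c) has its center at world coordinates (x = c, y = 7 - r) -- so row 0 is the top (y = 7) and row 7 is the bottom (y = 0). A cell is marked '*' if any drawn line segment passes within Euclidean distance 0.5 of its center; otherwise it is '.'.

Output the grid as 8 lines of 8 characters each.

Answer: .....*..
.....*..
.....*..
....****
.....*..
.....*..
.....*..
........

Derivation:
Segment 0: (5,1) -> (5,4)
Segment 1: (5,4) -> (5,7)
Segment 2: (5,7) -> (5,4)
Segment 3: (5,4) -> (7,4)
Segment 4: (7,4) -> (5,4)
Segment 5: (5,4) -> (4,4)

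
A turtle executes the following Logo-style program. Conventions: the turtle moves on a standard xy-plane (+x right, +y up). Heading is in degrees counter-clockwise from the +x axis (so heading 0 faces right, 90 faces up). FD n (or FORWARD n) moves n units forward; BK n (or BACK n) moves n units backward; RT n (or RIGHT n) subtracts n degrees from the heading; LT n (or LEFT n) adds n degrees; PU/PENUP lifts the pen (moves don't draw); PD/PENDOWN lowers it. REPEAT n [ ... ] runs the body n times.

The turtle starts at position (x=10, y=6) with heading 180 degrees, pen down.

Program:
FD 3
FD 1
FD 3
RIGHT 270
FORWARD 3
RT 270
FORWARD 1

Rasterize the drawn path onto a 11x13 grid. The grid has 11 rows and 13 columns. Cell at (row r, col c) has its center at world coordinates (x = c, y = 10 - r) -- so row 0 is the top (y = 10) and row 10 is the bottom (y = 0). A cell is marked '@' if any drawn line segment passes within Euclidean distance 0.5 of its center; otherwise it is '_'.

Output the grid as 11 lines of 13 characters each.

Segment 0: (10,6) -> (7,6)
Segment 1: (7,6) -> (6,6)
Segment 2: (6,6) -> (3,6)
Segment 3: (3,6) -> (3,3)
Segment 4: (3,3) -> (4,3)

Answer: _____________
_____________
_____________
_____________
___@@@@@@@@__
___@_________
___@_________
___@@________
_____________
_____________
_____________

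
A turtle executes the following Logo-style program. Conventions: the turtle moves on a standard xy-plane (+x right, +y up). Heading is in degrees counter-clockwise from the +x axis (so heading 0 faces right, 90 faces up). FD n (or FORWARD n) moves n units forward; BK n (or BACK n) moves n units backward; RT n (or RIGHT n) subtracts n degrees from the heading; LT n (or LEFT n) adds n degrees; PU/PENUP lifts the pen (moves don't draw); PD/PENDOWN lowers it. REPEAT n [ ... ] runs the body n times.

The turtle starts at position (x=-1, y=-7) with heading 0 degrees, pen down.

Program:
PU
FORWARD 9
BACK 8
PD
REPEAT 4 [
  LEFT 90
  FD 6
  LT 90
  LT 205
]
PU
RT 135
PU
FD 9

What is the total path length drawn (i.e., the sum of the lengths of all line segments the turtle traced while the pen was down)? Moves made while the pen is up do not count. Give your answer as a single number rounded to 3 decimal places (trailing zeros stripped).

Answer: 24

Derivation:
Executing turtle program step by step:
Start: pos=(-1,-7), heading=0, pen down
PU: pen up
FD 9: (-1,-7) -> (8,-7) [heading=0, move]
BK 8: (8,-7) -> (0,-7) [heading=0, move]
PD: pen down
REPEAT 4 [
  -- iteration 1/4 --
  LT 90: heading 0 -> 90
  FD 6: (0,-7) -> (0,-1) [heading=90, draw]
  LT 90: heading 90 -> 180
  LT 205: heading 180 -> 25
  -- iteration 2/4 --
  LT 90: heading 25 -> 115
  FD 6: (0,-1) -> (-2.536,4.438) [heading=115, draw]
  LT 90: heading 115 -> 205
  LT 205: heading 205 -> 50
  -- iteration 3/4 --
  LT 90: heading 50 -> 140
  FD 6: (-2.536,4.438) -> (-7.132,8.295) [heading=140, draw]
  LT 90: heading 140 -> 230
  LT 205: heading 230 -> 75
  -- iteration 4/4 --
  LT 90: heading 75 -> 165
  FD 6: (-7.132,8.295) -> (-12.928,9.847) [heading=165, draw]
  LT 90: heading 165 -> 255
  LT 205: heading 255 -> 100
]
PU: pen up
RT 135: heading 100 -> 325
PU: pen up
FD 9: (-12.928,9.847) -> (-5.555,4.685) [heading=325, move]
Final: pos=(-5.555,4.685), heading=325, 4 segment(s) drawn

Segment lengths:
  seg 1: (0,-7) -> (0,-1), length = 6
  seg 2: (0,-1) -> (-2.536,4.438), length = 6
  seg 3: (-2.536,4.438) -> (-7.132,8.295), length = 6
  seg 4: (-7.132,8.295) -> (-12.928,9.847), length = 6
Total = 24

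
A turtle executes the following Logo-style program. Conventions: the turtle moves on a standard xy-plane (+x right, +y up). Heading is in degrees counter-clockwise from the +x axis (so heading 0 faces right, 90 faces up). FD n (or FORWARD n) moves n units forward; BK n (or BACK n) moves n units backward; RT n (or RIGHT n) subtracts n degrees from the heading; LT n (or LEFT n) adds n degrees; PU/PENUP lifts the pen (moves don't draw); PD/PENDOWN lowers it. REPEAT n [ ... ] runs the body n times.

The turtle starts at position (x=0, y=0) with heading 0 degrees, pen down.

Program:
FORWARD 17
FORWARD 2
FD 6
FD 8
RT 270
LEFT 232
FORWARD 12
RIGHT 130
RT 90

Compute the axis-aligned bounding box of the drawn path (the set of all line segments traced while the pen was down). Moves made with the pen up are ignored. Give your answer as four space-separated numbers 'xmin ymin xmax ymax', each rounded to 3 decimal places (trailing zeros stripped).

Executing turtle program step by step:
Start: pos=(0,0), heading=0, pen down
FD 17: (0,0) -> (17,0) [heading=0, draw]
FD 2: (17,0) -> (19,0) [heading=0, draw]
FD 6: (19,0) -> (25,0) [heading=0, draw]
FD 8: (25,0) -> (33,0) [heading=0, draw]
RT 270: heading 0 -> 90
LT 232: heading 90 -> 322
FD 12: (33,0) -> (42.456,-7.388) [heading=322, draw]
RT 130: heading 322 -> 192
RT 90: heading 192 -> 102
Final: pos=(42.456,-7.388), heading=102, 5 segment(s) drawn

Segment endpoints: x in {0, 17, 19, 25, 33, 42.456}, y in {-7.388, 0}
xmin=0, ymin=-7.388, xmax=42.456, ymax=0

Answer: 0 -7.388 42.456 0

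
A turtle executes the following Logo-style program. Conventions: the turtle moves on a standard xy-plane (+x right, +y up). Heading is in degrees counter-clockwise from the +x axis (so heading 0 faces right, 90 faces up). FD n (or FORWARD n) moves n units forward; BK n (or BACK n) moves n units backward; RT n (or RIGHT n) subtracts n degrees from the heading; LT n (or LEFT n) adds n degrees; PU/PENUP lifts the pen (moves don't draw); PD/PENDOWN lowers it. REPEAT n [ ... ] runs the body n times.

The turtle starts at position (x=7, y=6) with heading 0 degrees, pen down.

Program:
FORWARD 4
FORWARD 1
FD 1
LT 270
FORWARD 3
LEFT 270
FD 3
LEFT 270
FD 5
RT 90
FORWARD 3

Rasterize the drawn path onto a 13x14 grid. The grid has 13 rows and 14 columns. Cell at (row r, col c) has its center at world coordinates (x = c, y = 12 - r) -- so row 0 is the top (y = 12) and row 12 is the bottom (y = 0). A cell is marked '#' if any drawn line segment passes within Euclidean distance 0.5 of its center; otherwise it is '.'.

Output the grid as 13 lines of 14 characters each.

Segment 0: (7,6) -> (11,6)
Segment 1: (11,6) -> (12,6)
Segment 2: (12,6) -> (13,6)
Segment 3: (13,6) -> (13,3)
Segment 4: (13,3) -> (10,3)
Segment 5: (10,3) -> (10,8)
Segment 6: (10,8) -> (13,8)

Answer: ..............
..............
..............
..............
..........####
..........#...
.......#######
..........#..#
..........#..#
..........####
..............
..............
..............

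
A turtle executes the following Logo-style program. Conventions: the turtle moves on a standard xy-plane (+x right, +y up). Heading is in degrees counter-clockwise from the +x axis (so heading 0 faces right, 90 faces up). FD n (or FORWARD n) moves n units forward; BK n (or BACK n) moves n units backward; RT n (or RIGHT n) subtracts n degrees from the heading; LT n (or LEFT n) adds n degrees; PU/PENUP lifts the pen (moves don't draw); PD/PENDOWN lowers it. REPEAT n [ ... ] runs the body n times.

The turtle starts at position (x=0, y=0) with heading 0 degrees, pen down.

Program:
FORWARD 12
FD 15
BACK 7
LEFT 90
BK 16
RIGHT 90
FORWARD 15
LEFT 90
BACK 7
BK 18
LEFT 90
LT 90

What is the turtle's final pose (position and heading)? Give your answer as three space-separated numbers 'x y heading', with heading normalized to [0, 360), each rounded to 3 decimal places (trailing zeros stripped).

Answer: 35 -41 270

Derivation:
Executing turtle program step by step:
Start: pos=(0,0), heading=0, pen down
FD 12: (0,0) -> (12,0) [heading=0, draw]
FD 15: (12,0) -> (27,0) [heading=0, draw]
BK 7: (27,0) -> (20,0) [heading=0, draw]
LT 90: heading 0 -> 90
BK 16: (20,0) -> (20,-16) [heading=90, draw]
RT 90: heading 90 -> 0
FD 15: (20,-16) -> (35,-16) [heading=0, draw]
LT 90: heading 0 -> 90
BK 7: (35,-16) -> (35,-23) [heading=90, draw]
BK 18: (35,-23) -> (35,-41) [heading=90, draw]
LT 90: heading 90 -> 180
LT 90: heading 180 -> 270
Final: pos=(35,-41), heading=270, 7 segment(s) drawn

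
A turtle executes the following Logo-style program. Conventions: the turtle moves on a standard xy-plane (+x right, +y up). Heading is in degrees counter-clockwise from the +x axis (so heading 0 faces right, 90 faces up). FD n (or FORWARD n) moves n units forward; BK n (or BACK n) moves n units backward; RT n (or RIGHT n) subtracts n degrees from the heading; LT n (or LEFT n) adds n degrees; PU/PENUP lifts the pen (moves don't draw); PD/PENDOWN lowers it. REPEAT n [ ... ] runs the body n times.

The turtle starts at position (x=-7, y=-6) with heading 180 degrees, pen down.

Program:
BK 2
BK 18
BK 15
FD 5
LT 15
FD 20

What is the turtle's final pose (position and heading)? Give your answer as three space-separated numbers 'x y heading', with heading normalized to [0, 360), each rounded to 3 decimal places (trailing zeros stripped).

Answer: 3.681 -11.176 195

Derivation:
Executing turtle program step by step:
Start: pos=(-7,-6), heading=180, pen down
BK 2: (-7,-6) -> (-5,-6) [heading=180, draw]
BK 18: (-5,-6) -> (13,-6) [heading=180, draw]
BK 15: (13,-6) -> (28,-6) [heading=180, draw]
FD 5: (28,-6) -> (23,-6) [heading=180, draw]
LT 15: heading 180 -> 195
FD 20: (23,-6) -> (3.681,-11.176) [heading=195, draw]
Final: pos=(3.681,-11.176), heading=195, 5 segment(s) drawn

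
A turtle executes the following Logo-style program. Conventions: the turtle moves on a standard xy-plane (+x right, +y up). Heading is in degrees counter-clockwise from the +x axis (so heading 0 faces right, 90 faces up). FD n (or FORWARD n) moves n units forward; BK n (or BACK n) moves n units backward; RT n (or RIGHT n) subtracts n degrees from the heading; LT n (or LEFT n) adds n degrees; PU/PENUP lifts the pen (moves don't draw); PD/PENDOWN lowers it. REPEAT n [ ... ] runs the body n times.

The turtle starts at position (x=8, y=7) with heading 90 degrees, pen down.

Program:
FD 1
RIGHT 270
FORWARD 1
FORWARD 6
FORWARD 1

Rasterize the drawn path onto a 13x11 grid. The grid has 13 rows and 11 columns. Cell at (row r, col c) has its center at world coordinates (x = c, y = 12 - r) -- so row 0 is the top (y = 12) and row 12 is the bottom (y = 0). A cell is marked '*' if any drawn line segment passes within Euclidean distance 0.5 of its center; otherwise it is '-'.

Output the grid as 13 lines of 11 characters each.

Answer: -----------
-----------
-----------
-----------
*********--
--------*--
-----------
-----------
-----------
-----------
-----------
-----------
-----------

Derivation:
Segment 0: (8,7) -> (8,8)
Segment 1: (8,8) -> (7,8)
Segment 2: (7,8) -> (1,8)
Segment 3: (1,8) -> (0,8)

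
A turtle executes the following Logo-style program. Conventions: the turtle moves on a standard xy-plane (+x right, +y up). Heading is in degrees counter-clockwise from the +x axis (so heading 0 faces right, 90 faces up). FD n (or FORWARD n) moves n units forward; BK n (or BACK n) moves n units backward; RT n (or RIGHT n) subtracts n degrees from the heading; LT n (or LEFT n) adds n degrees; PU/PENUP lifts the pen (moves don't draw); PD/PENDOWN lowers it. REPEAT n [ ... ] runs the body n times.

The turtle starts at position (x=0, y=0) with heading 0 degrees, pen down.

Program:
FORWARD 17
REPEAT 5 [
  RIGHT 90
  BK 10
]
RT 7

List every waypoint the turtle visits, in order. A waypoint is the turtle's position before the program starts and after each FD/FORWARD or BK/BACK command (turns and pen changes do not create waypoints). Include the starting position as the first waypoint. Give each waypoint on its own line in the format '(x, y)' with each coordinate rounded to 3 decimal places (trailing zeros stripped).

Executing turtle program step by step:
Start: pos=(0,0), heading=0, pen down
FD 17: (0,0) -> (17,0) [heading=0, draw]
REPEAT 5 [
  -- iteration 1/5 --
  RT 90: heading 0 -> 270
  BK 10: (17,0) -> (17,10) [heading=270, draw]
  -- iteration 2/5 --
  RT 90: heading 270 -> 180
  BK 10: (17,10) -> (27,10) [heading=180, draw]
  -- iteration 3/5 --
  RT 90: heading 180 -> 90
  BK 10: (27,10) -> (27,0) [heading=90, draw]
  -- iteration 4/5 --
  RT 90: heading 90 -> 0
  BK 10: (27,0) -> (17,0) [heading=0, draw]
  -- iteration 5/5 --
  RT 90: heading 0 -> 270
  BK 10: (17,0) -> (17,10) [heading=270, draw]
]
RT 7: heading 270 -> 263
Final: pos=(17,10), heading=263, 6 segment(s) drawn
Waypoints (7 total):
(0, 0)
(17, 0)
(17, 10)
(27, 10)
(27, 0)
(17, 0)
(17, 10)

Answer: (0, 0)
(17, 0)
(17, 10)
(27, 10)
(27, 0)
(17, 0)
(17, 10)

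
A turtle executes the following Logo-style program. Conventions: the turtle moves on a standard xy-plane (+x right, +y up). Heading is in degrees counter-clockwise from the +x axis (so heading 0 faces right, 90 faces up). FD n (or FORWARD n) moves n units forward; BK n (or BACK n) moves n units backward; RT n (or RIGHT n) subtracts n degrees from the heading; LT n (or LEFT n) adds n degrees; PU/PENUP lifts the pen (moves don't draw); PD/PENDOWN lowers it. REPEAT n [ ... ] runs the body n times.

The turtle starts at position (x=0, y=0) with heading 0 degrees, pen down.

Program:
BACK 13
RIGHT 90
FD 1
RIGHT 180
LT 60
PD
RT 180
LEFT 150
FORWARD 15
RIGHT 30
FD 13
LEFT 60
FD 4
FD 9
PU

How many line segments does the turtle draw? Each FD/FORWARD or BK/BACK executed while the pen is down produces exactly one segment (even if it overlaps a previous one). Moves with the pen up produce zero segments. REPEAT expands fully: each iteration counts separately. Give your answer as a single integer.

Executing turtle program step by step:
Start: pos=(0,0), heading=0, pen down
BK 13: (0,0) -> (-13,0) [heading=0, draw]
RT 90: heading 0 -> 270
FD 1: (-13,0) -> (-13,-1) [heading=270, draw]
RT 180: heading 270 -> 90
LT 60: heading 90 -> 150
PD: pen down
RT 180: heading 150 -> 330
LT 150: heading 330 -> 120
FD 15: (-13,-1) -> (-20.5,11.99) [heading=120, draw]
RT 30: heading 120 -> 90
FD 13: (-20.5,11.99) -> (-20.5,24.99) [heading=90, draw]
LT 60: heading 90 -> 150
FD 4: (-20.5,24.99) -> (-23.964,26.99) [heading=150, draw]
FD 9: (-23.964,26.99) -> (-31.758,31.49) [heading=150, draw]
PU: pen up
Final: pos=(-31.758,31.49), heading=150, 6 segment(s) drawn
Segments drawn: 6

Answer: 6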